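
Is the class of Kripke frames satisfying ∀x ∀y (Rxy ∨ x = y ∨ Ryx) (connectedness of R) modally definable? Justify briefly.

If a class were modally definable it would be closed under disjoint unions (Goldblatt–Thomason).
Take 3 disjoint single-world reflexive frames: each is trivially connected, but their disjoint union has 3 worlds with no edge between distinct components, so it is not connected.
So the class is not modally definable.

Not modally definable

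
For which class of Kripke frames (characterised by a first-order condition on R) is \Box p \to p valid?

reflexivity: \forall x Rxx

Suppose □p→p is valid. At any x set V(p)={w : Rxw}. Then □p holds at x, so p holds at x, i.e. Rxx.
Conversely, any frame satisfying \forall x Rxx validates the schema.
So the correspondent is reflexivity.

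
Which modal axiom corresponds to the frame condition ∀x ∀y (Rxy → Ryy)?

□(□ψ → ψ)

The condition is shift-reflexivity. The T□ schema □(□ψ → ψ) defines it.
Suppose □(□ψ→ψ) is valid. Take Rxy and set V(ψ)={w : Ryw}. Then at y, □ψ holds; since □(□ψ→ψ) at x, □ψ→ψ at y, so ψ at y, i.e. Ryy.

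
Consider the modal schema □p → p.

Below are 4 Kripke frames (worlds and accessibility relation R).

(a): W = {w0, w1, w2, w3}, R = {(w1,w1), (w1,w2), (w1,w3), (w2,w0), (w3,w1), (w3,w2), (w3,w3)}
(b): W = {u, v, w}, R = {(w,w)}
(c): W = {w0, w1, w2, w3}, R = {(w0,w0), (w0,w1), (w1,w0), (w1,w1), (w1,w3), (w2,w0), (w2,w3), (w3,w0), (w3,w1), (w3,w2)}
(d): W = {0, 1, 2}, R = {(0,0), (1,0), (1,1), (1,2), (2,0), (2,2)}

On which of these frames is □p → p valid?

(d)

Frame correspondent (Sahlqvist): ∀x Rxx — i.e. reflexivity.
(a): fails — world w0 does not see itself.
(b): fails — world u does not see itself.
(c): fails — world w2 does not see itself.
(d): satisfies the condition.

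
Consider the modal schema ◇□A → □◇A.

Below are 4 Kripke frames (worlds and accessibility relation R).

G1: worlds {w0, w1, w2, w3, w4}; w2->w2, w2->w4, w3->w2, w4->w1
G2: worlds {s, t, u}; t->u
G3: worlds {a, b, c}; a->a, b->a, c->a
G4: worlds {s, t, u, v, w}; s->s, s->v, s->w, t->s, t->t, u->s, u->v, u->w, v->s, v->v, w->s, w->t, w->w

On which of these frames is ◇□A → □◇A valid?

G3, G4

Frame correspondent (Sahlqvist): ∀x ∀y ∀z (Rxy ∧ Rxz → ∃w (Ryw ∧ Rzw)) — i.e. convergence.
G1: fails — Rw2w4 and Rw2w2 but w4 and w2 have no common successor.
G2: fails — Rtu and Rtu but u and u have no common successor.
G3: holds.
G4: holds.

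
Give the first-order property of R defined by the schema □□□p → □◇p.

This is a Sahlqvist (Geach-type) schema ◇^0□^3p → □^1◇^1p.
Minimal-valuation argument: fix x; take any y with xR^0y and any z with xR^1z. Set V(p) to the set of worlds R-reachable from y in exactly 3 steps. Then □^3p holds at y, so the antecedent holds at x; validity forces ◇^1p at z, giving a w with zR^1w and yR^3w.
First-order correspondent: ∀x ∀z (xRz → ∃w (xR³w ∧ zRw)).

∀x ∀z (xRz → ∃w (xR³w ∧ zRw))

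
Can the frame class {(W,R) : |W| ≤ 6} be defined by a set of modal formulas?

Modal frame validity is preserved under disjoint unions.
Any modal formula valid on each of 7 disjoint one-world frames is valid on their disjoint union (validity is preserved under disjoint unions). Each one-world frame has |W|=1≤6, but the union has |W|=7.
So no modal formula (or set of formulas) defines exactly the |W|≤6 frames.

Not definable by any modal formula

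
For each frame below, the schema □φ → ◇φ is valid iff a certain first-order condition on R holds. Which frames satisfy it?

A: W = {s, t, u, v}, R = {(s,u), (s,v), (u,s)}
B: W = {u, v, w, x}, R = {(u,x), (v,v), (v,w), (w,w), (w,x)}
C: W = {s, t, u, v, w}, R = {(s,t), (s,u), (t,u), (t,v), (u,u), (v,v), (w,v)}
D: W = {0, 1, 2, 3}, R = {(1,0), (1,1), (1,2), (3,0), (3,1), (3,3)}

C

Frame correspondent (Sahlqvist): ∀x ∃y Rxy — i.e. seriality.
A: fails — world t has no successor.
B: fails — world x has no successor.
C: condition met.
D: fails — world 0 has no successor.
Valid on: C.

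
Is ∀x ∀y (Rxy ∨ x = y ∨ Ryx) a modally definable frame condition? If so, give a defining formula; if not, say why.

Any modally definable frame class is closed under disjoint unions.
Take 3 disjoint single-world reflexive frames: each is trivially connected, but their disjoint union has 3 worlds with no edge between distinct components, so it is not connected.
Hence connectedness of R is not modally definable.

Not modally definable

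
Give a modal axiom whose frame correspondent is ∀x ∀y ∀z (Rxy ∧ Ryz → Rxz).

□s → □□s

A defining formula is □s → □□s (the 4 axiom).
Suppose □s→□□s is valid. Take Rxy, Ryz and set V(s)={w : Rxw}. Then □s at x, so □□s at x, so □s at y, so s at z, i.e. Rxz.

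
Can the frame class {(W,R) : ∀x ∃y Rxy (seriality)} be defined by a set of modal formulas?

Definable; □q → ◇q defines it

The condition is seriality. A defining modal formula is □q → ◇q.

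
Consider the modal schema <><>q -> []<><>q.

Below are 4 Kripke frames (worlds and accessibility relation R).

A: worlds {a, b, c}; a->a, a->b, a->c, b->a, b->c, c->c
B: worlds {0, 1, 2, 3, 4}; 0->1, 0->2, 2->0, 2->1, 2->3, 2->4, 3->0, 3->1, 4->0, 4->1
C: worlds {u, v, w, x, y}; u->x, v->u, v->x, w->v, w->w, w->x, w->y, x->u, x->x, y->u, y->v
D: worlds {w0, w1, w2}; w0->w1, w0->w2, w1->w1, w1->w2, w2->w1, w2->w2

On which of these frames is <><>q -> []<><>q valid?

Frame correspondent (Sahlqvist): forall x forall y forall z ((x R^2 y & xRz) -> exists w (y = w & z R^2 w)) — i.e. a generalized confluence (Geach) condition.
A: fails — aR²a, aRc but no w with a=w and cR²w.
B: fails — 0R²0, 0R1 but no w with 0=w and 1R²w.
C: fails — wR²v, wRv but no t with v=t and vR²t.
D: holds.

D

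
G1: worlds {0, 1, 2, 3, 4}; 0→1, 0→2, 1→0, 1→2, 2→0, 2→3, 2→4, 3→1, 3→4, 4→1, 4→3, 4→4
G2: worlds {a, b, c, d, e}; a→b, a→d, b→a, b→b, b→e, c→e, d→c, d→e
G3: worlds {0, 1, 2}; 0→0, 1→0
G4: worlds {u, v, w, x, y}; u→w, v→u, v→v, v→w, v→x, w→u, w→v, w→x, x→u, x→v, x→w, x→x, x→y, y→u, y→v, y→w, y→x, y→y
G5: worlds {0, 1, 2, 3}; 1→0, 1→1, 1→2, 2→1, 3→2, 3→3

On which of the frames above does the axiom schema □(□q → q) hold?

G3

This is the axiom for shift-reflexivity; its first-order frame correspondent is ∀x ∀y (Rxy → Ryy).
G1: fails — R10 but not R00.
G2: fails — Rdc but not Rcc.
G3: satisfies the condition.
G4: fails — Rxw but not Rww.
G5: fails — R10 but not R00.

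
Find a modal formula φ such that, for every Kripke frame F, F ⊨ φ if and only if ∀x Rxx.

□ψ → ψ

The condition is reflexivity. The T schema □ψ → ψ defines it.
Suppose □ψ→ψ is valid. At any x set V(ψ)={w : Rxw}. Then □ψ holds at x, so ψ holds at x, i.e. Rxx.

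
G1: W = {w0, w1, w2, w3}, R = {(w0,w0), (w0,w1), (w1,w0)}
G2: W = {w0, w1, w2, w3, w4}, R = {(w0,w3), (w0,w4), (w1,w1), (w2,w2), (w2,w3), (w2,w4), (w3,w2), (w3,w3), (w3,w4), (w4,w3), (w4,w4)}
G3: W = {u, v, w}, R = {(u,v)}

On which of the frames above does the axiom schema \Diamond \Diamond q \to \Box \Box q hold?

G3

This is the axiom for a generalized confluence (Geach) condition; its first-order frame correspondent is \forall x \forall y \forall z ((x R^2 y \wedge x R^2 z) \to \exists w (y = w \wedge z = w)).
G1: fails — w0R²w0, w0R²w1 but w0 ≠ w1.
G2: fails — w0R²w2, w0R²w3 but w2 ≠ w3.
G3: condition met.
Valid on: G3.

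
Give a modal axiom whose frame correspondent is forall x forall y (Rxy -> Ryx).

This is symmetry; the standard corresponding axiom is B: r → □◇r.

r → □◇r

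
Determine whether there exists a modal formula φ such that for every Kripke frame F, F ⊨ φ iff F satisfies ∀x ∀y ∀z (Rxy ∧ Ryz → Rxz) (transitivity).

Definable; □r → □□r defines it

Yes: it is transitivity, defined by the 4 schema □r → □□r.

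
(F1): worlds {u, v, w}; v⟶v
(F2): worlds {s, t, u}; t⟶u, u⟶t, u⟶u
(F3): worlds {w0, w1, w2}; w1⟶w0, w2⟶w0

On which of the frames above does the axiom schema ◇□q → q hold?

(F1), (F2)

This is the axiom for symmetry; its first-order frame correspondent is ∀x ∀y (Rxy → Ryx).
(F1): holds.
(F2): holds.
(F3): fails — Rw1w0 but not Rw0w1.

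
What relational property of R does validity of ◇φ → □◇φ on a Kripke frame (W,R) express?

the Euclidean property: ∀x ∀y ∀z (Rxy ∧ Rxz → Ryz)

Suppose ◇φ→□◇φ is valid. Take Rxy, Rxz and set V(φ)={y}. Then ◇φ at x, so □◇φ at x, so ◇φ at z, so some w with Rzw has φ; w=y, i.e. Rzy. By symmetry of the argument, Ryz.
Conversely, on a frame with the Euclidean property the schema holds at every world under every valuation.
Frame condition: ∀x ∀y ∀z (Rxy ∧ Rxz → Ryz).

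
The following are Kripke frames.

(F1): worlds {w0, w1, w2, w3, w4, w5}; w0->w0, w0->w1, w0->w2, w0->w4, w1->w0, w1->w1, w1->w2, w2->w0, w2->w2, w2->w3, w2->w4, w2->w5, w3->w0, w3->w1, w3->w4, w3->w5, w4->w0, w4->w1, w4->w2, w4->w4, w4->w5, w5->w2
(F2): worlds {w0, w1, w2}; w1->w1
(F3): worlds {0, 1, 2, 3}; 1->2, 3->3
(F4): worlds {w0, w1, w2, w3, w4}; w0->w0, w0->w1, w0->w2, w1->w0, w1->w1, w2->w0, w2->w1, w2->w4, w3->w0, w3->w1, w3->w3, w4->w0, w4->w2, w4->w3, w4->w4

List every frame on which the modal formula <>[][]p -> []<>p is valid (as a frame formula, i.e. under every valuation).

This is the axiom for a generalized confluence (Geach) condition; its first-order frame correspondent is forall x forall y forall z ((xRy & xRz) -> exists w (y R^2 w & zRw)).
(F1): ✓.
(F2): ✓.
(F3): fails — 1R2, 1R2 but no w with 2R²w and 2Rw.
(F4): ✓.

(F1), (F2), (F4)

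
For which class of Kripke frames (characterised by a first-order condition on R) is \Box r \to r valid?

reflexivity: \forall x Rxx

Suppose □r→r is valid. At any x set V(r)={w : Rxw}. Then □r holds at x, so r holds at x, i.e. Rxx.
Conversely, on a frame with reflexivity the schema holds at every world under every valuation.
Frame condition: \forall x Rxx.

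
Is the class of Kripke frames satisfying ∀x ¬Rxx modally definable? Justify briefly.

Modal frame validity is preserved under surjective bounded morphisms.
The 2-cycle (worlds 0,1 with 0→1→0) is irreflexive, and the map sending every world to a single reflexive point • is a surjective bounded morphism (forth: every edge maps to (•,•); back: every world has a successor). So any modal formula valid on the 2-cycle is also valid on the reflexive point, which is not irreflexive.
So no modal formula (or set of formulas) defines exactly the irreflexive frames.

No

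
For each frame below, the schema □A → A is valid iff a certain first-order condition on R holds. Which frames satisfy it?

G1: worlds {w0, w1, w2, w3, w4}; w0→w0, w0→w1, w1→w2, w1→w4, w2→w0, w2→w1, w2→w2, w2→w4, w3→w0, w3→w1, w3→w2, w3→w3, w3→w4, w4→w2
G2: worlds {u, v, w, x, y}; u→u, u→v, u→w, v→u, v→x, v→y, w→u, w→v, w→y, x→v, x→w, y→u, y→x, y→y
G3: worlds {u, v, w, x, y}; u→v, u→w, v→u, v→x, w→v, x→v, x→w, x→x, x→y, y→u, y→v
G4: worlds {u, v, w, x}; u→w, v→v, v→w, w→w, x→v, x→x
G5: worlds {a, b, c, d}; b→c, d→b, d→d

none

This is the axiom for reflexivity; its first-order frame correspondent is ∀x Rxx.
G1: fails — world w1 does not see itself.
G2: fails — world v does not see itself.
G3: fails — world u does not see itself.
G4: fails — world u does not see itself.
G5: fails — world a does not see itself.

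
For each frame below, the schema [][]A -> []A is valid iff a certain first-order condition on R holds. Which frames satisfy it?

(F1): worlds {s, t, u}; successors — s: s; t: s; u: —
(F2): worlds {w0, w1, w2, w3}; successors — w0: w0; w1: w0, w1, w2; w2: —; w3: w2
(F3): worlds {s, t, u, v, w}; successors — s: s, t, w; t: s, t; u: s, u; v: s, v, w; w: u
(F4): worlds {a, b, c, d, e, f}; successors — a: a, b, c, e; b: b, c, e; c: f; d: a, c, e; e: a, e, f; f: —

(F1), (F3)

The schema corresponds to density: forall x forall y (Rxy -> exists z (Rxz & Rzy)).
(F1): satisfies the condition.
(F2): fails — Rw3w2 but no z with Rw3z and Rzw2.
(F3): satisfies the condition.
(F4): fails — Rcf but no z with Rcz and Rzf.
Valid on: (F1), (F3).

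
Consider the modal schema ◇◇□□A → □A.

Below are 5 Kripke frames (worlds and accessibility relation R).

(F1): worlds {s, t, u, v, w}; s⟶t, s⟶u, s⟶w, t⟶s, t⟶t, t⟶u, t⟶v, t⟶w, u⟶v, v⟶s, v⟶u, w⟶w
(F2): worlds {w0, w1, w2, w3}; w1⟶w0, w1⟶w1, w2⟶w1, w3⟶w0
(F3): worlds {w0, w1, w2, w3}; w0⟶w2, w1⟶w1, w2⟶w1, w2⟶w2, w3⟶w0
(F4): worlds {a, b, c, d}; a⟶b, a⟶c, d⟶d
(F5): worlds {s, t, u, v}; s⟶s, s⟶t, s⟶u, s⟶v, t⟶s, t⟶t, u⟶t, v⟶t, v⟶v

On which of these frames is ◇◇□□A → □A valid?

This is the axiom for a generalized confluence (Geach) condition; its first-order frame correspondent is ∀x ∀y ∀z ((xR²y ∧ xRz) → ∃w (yR²w ∧ z = w)).
(F1): fails — sR²u, sRt but no w* with uR²w* and t=w*.
(F2): fails — w1R²w0, w1Rw0 but no w with w0R²w and w0=w.
(F3): fails — w0R²w1, w0Rw2 but no w with w1R²w and w2=w.
(F4): satisfies the condition.
(F5): fails — sR²u, sRu but no w with uR²w and u=w.
Valid on: (F4).

(F4)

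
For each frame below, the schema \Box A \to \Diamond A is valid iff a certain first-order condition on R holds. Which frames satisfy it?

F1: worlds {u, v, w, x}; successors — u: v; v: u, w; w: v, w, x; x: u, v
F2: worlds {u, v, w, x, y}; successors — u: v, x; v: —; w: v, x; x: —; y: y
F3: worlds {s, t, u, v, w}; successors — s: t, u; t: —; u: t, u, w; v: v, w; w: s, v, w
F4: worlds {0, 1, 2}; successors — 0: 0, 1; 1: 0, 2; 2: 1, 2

F1, F4

This is the axiom for seriality; its first-order frame correspondent is \forall x \exists y Rxy.
F1: ✓.
F2: fails — world v has no successor.
F3: fails — world t has no successor.
F4: ✓.
Valid on: F1, F4.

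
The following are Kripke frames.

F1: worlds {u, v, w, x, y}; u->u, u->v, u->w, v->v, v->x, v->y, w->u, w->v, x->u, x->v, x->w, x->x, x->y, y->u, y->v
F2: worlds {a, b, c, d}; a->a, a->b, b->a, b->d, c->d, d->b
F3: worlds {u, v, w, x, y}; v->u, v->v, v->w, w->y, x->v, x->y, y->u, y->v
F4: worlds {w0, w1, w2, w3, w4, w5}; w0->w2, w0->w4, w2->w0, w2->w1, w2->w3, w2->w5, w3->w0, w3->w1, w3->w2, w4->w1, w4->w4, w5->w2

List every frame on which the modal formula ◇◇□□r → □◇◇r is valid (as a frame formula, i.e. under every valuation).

Frame correspondent (Sahlqvist): ∀x ∀y ∀z ((xR²y ∧ xRz) → ∃w (yR²w ∧ zR²w)) — i.e. a generalized confluence (Geach) condition.
F1: satisfies the condition.
F2: satisfies the condition.
F3: fails — vR²u, vRu but no t with uR²t and uR²t.
F4: fails — w0R²w1, w0Rw2 but no w with w1R²w and w2R²w.

F1, F2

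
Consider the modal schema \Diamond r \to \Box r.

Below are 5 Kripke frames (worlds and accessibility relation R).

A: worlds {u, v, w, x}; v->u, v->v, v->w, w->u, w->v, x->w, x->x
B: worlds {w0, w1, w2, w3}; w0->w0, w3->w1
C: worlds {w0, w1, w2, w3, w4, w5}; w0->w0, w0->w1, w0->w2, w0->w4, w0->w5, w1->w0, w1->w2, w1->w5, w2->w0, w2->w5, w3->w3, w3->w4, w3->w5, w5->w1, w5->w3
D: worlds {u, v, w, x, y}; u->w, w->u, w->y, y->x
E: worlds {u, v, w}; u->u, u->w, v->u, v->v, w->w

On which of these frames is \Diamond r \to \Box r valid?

B

Frame correspondent (Sahlqvist): \forall x \forall y \forall z (Rxy \wedge Rxz \to y = z) — i.e. partial functionality.
A: fails — v sees both u and v.
B: condition met.
C: fails — w0 sees both w0 and w1.
D: fails — w sees both u and y.
E: fails — u sees both u and w.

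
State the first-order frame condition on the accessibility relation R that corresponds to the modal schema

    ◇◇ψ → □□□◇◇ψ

This is a Sahlqvist (Geach-type) schema ◇^2□^0ψ → □^3◇^2ψ.
Minimal-valuation argument: fix x; take any y with xR^2y and any z with xR^3z. Set V(ψ) to the set of worlds R-reachable from y in exactly 0 steps. Then □^0ψ holds at y, so the antecedent holds at x; validity forces ◇^2ψ at z, giving a w with zR^2w and yR^0w.
First-order correspondent: ∀x ∀y ∀z ((xR²y ∧ xR³z) → ∃w (y = w ∧ zR²w)).

∀x ∀y ∀z ((xR²y ∧ xR³z) → ∃w (y = w ∧ zR²w))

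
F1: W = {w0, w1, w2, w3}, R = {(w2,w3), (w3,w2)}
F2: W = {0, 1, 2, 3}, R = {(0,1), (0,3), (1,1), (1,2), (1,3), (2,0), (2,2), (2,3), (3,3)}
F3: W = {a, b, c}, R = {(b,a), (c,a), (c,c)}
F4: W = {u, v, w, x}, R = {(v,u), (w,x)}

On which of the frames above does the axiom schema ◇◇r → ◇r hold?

F3, F4

Frame correspondent (Sahlqvist): ∀x ∀y ∀z (Rxy ∧ Ryz → Rxz) — i.e. transitivity.
F1: fails — Rw3w2 and Rw2w3 but not Rw3w3.
F2: fails — R12 and R20 but not R10.
F3: satisfies the condition.
F4: satisfies the condition.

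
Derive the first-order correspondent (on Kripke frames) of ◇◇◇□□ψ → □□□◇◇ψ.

This is a Sahlqvist (Geach-type) schema ◇^3□^2ψ → □^3◇^2ψ.
Minimal-valuation argument: fix x; take any y with xR^3y and any z with xR^3z. Set V(ψ) to the set of worlds R-reachable from y in exactly 2 steps. Then □^2ψ holds at y, so the antecedent holds at x; validity forces ◇^2ψ at z, giving a w with zR^2w and yR^2w.
First-order correspondent: ∀x ∀y ∀z ((xR³y ∧ xR³z) → ∃w (yR²w ∧ zR²w)).

∀x ∀y ∀z ((xR³y ∧ xR³z) → ∃w (yR²w ∧ zR²w))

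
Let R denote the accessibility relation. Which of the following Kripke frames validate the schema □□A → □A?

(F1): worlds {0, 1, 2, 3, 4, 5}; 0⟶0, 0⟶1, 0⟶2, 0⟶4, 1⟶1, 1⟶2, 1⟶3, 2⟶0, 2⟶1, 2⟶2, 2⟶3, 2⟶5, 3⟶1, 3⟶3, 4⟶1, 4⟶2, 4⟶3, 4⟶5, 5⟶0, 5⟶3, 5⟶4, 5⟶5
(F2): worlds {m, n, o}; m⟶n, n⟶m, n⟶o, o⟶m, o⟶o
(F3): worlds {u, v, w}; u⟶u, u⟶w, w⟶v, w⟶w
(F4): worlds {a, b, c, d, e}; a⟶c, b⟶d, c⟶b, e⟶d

The schema corresponds to density: ∀x ∀y (Rxy → ∃z (Rxz ∧ Rzy)).
(F1): holds.
(F2): fails — Rmn but no z with Rmz and Rzn.
(F3): holds.
(F4): fails — Rac but no z with Raz and Rzc.
Valid on: (F1), (F3).

(F1), (F3)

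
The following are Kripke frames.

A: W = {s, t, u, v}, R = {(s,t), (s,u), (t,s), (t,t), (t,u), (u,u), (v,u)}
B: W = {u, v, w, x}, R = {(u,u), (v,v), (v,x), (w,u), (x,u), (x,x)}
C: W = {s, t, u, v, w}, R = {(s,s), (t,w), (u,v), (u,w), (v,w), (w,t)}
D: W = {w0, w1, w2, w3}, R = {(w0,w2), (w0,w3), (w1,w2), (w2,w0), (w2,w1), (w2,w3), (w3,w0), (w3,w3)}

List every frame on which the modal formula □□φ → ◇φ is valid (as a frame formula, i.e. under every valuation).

The schema corresponds to a generalized confluence (Geach) condition: ∀x ∃w (xR²w ∧ xRw).
A: holds.
B: holds.
C: fails — at t but no w* with tR²w* and tRw*.
D: fails — at w1 but no w with w1R²w and w1Rw.
Valid on: A, B.

A, B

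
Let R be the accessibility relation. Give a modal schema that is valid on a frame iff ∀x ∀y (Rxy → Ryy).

□(□r → r)

A defining formula is □(□r → r) (the T□ axiom).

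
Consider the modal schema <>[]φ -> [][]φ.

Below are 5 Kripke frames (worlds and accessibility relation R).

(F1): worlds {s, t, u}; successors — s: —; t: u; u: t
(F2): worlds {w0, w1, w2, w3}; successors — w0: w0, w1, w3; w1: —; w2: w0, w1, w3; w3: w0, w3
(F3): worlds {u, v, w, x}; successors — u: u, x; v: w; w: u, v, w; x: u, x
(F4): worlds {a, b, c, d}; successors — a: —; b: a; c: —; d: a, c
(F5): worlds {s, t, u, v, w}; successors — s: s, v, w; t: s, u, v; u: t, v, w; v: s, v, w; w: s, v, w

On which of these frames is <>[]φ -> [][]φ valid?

Frame correspondent (Sahlqvist): forall x forall y forall z ((xRy & x R^2 z) -> exists w (yRw & z = w)) — i.e. a generalized confluence (Geach) condition.
(F1): condition met.
(F2): fails — w0Rw1, w0R²w0 but no w with w1Rw and w0=w.
(F3): fails — wRu, wR²v but no t with uRt and v=t.
(F4): condition met.
(F5): fails — tRs, tR²t but no w* with sRw* and t=w*.
Valid on: (F1), (F4).

(F1), (F4)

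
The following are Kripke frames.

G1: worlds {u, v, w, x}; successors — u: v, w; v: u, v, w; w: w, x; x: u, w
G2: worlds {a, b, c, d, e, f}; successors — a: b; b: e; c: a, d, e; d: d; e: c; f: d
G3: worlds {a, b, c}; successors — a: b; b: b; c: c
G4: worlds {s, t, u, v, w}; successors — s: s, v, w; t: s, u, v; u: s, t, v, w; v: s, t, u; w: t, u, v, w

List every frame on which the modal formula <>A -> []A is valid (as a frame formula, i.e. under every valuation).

The schema corresponds to partial functionality: forall x forall y forall z (Rxy & Rxz -> y = z).
G1: fails — u sees both v and w.
G2: fails — c sees both a and d.
G3: ✓.
G4: fails — s sees both s and v.

G3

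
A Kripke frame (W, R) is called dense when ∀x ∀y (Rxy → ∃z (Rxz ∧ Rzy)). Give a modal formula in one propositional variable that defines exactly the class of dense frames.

□□p → □p

This is density; the standard corresponding axiom is C4: □□p → □p.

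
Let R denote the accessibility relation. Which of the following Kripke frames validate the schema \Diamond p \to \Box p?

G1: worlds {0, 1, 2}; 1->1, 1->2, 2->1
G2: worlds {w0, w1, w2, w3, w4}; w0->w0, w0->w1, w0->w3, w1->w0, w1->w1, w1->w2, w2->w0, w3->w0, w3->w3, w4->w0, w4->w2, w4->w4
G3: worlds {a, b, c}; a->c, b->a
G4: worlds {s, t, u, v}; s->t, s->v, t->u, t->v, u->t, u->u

G3

Frame correspondent (Sahlqvist): \forall x \forall y \forall z (Rxy \wedge Rxz \to y = z) — i.e. partial functionality.
G1: fails — 1 sees both 1 and 2.
G2: fails — w0 sees both w0 and w1.
G3: satisfies the condition.
G4: fails — s sees both t and v.
Valid on: G3.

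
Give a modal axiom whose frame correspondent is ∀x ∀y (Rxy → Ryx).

ψ → □◇ψ

This is symmetry; the standard corresponding axiom is B: ψ → □◇ψ.
Suppose ψ→□◇ψ is valid. Take Rxy and set V(ψ)={x}. Then ψ at x, so □◇ψ at x, so ◇ψ at y, so some z with Ryz has ψ; z=x, i.e. Ryx.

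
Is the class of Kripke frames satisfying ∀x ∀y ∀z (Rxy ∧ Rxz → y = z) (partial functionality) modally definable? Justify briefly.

The condition is partial functionality. A defining modal formula is ◇p → □p.
Suppose ◇p→□p is valid. Take Rxy, Rxz and set V(p)={y}. Then ◇p at x, so □p at x, so p at z, i.e. z=y.

Yes — defined by ◇p → □p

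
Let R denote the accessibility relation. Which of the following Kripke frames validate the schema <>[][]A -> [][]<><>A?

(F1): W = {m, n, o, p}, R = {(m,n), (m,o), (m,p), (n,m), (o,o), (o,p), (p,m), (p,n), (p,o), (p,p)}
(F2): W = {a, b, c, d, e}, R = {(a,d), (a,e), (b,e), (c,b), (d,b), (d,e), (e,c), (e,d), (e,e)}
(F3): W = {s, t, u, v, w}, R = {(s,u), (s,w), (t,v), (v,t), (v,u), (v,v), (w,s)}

(F1), (F2)

Frame correspondent (Sahlqvist): forall x forall y forall z ((xRy & x R^2 z) -> exists w (y R^2 w & z R^2 w)) — i.e. a generalized confluence (Geach) condition.
(F1): condition met.
(F2): condition met.
(F3): fails — sRu, sR²s but no w* with uR²w* and sR²w*.
Valid on: (F1), (F2).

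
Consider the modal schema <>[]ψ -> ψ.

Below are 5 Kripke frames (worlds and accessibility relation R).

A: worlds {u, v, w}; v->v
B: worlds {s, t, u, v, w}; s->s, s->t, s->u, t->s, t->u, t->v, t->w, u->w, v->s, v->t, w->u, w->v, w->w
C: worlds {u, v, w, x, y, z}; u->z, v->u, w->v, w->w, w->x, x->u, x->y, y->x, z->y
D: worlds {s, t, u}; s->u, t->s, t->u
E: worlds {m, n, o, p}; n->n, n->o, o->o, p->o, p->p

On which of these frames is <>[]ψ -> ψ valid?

A

This is the axiom for symmetry; its first-order frame correspondent is forall x forall y (Rxy -> Ryx).
A: holds.
B: fails — Rvs but not Rsv.
C: fails — Ruz but not Rzu.
D: fails — Rsu but not Rus.
E: fails — Rno but not Ron.
Valid on: A.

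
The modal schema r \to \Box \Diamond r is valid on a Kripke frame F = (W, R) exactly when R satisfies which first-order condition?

This is the B axiom.
Its frame correspondent is symmetry — \forall x \forall y (Rxy \to Ryx).

symmetry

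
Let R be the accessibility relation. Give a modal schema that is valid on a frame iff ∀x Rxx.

The condition is reflexivity. The T schema □r → r defines it.
Suppose □r→r is valid. At any x set V(r)={w : Rxw}. Then □r holds at x, so r holds at x, i.e. Rxx.

□r → r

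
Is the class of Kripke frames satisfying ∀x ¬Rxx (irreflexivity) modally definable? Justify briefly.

No — not modally definable

If a class were modally definable it would be closed under surjective bounded morphisms (Goldblatt–Thomason).
The 3-cycle (worlds s,t,u with s→t→u→s) is irreflexive, and the map sending every world to a single reflexive point • is a surjective bounded morphism (forth: every edge maps to (•,•); back: every world has a successor). So any modal formula valid on the 3-cycle is also valid on the reflexive point, which is not irreflexive.
So the class is not modally definable.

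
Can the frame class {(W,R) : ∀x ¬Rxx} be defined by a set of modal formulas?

Not definable by any modal formula

Any modally definable frame class is closed under surjective bounded morphisms.
The 2-cycle (worlds s,t with s→t→s) is irreflexive, and the map sending every world to a single reflexive point • is a surjective bounded morphism (forth: every edge maps to (•,•); back: every world has a successor). So any modal formula valid on the 2-cycle is also valid on the reflexive point, which is not irreflexive.
Hence irreflexivity is not modally definable.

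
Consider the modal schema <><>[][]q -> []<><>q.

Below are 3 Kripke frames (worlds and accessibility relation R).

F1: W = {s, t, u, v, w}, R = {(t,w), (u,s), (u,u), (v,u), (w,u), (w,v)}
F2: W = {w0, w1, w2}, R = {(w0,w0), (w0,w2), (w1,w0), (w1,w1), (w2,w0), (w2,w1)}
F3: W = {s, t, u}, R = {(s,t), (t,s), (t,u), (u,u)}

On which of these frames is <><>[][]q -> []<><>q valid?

F2, F3

The schema corresponds to a generalized confluence (Geach) condition: forall x forall y forall z ((x R^2 y & xRz) -> exists w (y R^2 w & z R^2 w)).
F1: fails — uR²s, uRs but no w* with sR²w* and sR²w*.
F2: ✓.
F3: ✓.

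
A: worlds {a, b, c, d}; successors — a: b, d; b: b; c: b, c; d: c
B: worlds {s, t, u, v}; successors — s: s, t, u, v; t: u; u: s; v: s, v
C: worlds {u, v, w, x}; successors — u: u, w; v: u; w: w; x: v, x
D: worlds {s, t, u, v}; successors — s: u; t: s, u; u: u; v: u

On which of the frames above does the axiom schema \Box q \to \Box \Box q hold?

D

This is the axiom for transitivity; its first-order frame correspondent is \forall x \forall y \forall z (Rxy \wedge Ryz \to Rxz).
A: fails — Rdc and Rcb but not Rdb.
B: fails — Rus and Rsv but not Ruv.
C: fails — Rvu and Ruw but not Rvw.
D: satisfies the condition.
Valid on: D.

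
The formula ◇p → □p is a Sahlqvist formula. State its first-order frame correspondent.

partial functionality: ∀x ∀y ∀z (Rxy ∧ Rxz → y = z)

This is the CD axiom.
Its frame correspondent is partial functionality — ∀x ∀y ∀z (Rxy ∧ Rxz → y = z).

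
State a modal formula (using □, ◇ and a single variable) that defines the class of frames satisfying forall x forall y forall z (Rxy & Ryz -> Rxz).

The condition is transitivity. The 4 schema □ψ → □□ψ defines it.

□ψ → □□ψ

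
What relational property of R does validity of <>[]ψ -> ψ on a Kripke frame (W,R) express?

symmetry

This is frame-equivalent to ψ → □◇ψ (substitute ¬ψ for ψ and contrapose).
Suppose ψ→□◇ψ is valid. Take Rxy and set V(ψ)={x}. Then ψ at x, so □◇ψ at x, so ◇ψ at y, so some z with Ryz has ψ; z=x, i.e. Ryx.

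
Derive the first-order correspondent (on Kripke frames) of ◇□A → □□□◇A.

This is a Sahlqvist (Geach-type) schema ◇^1□^1A → □^3◇^1A.
First-order correspondent: ∀x ∀y ∀z ((xRy ∧ xR³z) → ∃w (yRw ∧ zRw)).

∀x ∀y ∀z ((xRy ∧ xR³z) → ∃w (yRw ∧ zRw))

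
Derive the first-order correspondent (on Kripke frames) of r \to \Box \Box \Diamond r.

\forall x \forall z (x R^2 z \to \exists w (x = w \wedge zRw))

This is a Sahlqvist (Geach-type) schema ◇^0□^0r → □^2◇^1r.
First-order correspondent: \forall x \forall z (x R^2 z \to \exists w (x = w \wedge zRw)).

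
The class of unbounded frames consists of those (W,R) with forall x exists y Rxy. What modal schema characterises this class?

This is seriality; the standard corresponding axiom is D: □p → ◇p.

□p → ◇p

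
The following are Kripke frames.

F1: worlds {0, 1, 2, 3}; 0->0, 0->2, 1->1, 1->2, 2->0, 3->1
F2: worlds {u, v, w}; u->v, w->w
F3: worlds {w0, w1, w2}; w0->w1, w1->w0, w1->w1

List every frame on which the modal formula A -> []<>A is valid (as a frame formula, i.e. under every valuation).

The schema corresponds to symmetry: forall x forall y (Rxy -> Ryx).
F1: fails — R12 but not R21.
F2: fails — Ruv but not Rvu.
F3: condition met.
Valid on: F3.

F3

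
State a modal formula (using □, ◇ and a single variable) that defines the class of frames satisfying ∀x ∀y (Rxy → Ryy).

A defining formula is □(□s → s) (the T□ axiom).
Suppose □(□s→s) is valid. Take Rxy and set V(s)={w : Ryw}. Then at y, □s holds; since □(□s→s) at x, □s→s at y, so s at y, i.e. Ryy.

□(□s → s)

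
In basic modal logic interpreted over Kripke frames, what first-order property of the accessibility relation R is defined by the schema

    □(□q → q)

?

Suppose □(□q→q) is valid. Take Rxy and set V(q)={w : Ryw}. Then at y, □q holds; since □(□q→q) at x, □q→q at y, so q at y, i.e. Ryy.
Conversely, any frame satisfying ∀x ∀y (Rxy → Ryy) validates the schema.
So the correspondent is shift-reflexivity.

shift-reflexivity: ∀x ∀y (Rxy → Ryy)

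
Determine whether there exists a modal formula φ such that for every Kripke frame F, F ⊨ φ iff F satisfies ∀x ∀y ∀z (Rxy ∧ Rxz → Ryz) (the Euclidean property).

Yes, by ◇q → □◇q

The condition is the Euclidean property. A defining modal formula is ◇q → □◇q.
Suppose ◇q→□◇q is valid. Take Rxy, Rxz and set V(q)={y}. Then ◇q at x, so □◇q at x, so ◇q at z, so some w with Rzw has q; w=y, i.e. Rzy. By symmetry of the argument, Ryz.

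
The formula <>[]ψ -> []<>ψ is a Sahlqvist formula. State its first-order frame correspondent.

Suppose ◇□ψ→□◇ψ is valid. Take Rxy, Rxz and set V(ψ)={w : Ryw}. Then □ψ at y so ◇□ψ at x, so □◇ψ at x, so ◇ψ at z, giving w with Rzw and Ryw.
Conversely, any frame satisfying forall x forall y forall z (Rxy & Rxz -> exists w (Ryw & Rzw)) validates the schema.
Frame condition: forall x forall y forall z (Rxy & Rxz -> exists w (Ryw & Rzw)).

convergence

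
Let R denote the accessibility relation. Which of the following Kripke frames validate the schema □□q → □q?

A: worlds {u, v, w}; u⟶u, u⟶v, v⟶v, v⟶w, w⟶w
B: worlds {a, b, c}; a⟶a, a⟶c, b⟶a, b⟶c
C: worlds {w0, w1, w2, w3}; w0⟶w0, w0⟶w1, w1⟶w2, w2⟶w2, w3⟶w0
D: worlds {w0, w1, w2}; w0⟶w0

A, B, C, D

The schema corresponds to density: ∀x ∀y (Rxy → ∃z (Rxz ∧ Rzy)).
A: condition met.
B: condition met.
C: condition met.
D: condition met.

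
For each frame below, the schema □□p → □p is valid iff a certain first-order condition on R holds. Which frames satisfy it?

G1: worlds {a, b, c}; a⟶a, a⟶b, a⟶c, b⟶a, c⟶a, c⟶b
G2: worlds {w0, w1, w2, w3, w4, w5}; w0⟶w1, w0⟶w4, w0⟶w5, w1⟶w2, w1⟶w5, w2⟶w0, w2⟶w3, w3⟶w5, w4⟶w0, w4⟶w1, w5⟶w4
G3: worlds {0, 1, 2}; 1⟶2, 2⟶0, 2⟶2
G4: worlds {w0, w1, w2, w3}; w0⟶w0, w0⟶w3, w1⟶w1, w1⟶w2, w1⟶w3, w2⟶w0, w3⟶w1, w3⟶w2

The schema corresponds to density: ∀x ∀y (Rxy → ∃z (Rxz ∧ Rzy)).
G1: satisfies the condition.
G2: fails — Rw1w5 but no z with Rw1z and Rzw5.
G3: satisfies the condition.
G4: satisfies the condition.
Valid on: G1, G3, G4.

G1, G3, G4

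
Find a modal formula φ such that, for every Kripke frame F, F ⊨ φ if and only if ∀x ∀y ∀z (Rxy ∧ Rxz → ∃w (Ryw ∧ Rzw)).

◇□r → □◇r

A defining formula is ◇□r → □◇r (the .2 axiom).
Suppose ◇□r→□◇r is valid. Take Rxy, Rxz and set V(r)={w : Ryw}. Then □r at y so ◇□r at x, so □◇r at x, so ◇r at z, giving w with Rzw and Ryw.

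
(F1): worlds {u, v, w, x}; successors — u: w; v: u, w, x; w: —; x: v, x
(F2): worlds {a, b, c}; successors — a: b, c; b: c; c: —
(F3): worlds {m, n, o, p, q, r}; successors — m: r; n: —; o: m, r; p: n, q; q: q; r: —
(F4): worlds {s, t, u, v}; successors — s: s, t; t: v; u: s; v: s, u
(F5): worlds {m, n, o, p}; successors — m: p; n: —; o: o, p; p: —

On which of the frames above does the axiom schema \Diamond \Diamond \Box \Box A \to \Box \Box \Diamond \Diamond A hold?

(F4)

This is the axiom for a generalized confluence (Geach) condition; its first-order frame correspondent is \forall x \forall y \forall z ((x R^2 y \wedge x R^2 z) \to \exists w (y R^2 w \wedge z R^2 w)).
(F1): fails — vR²v, vR²w but no t with vR²t and wR²t.
(F2): fails — aR²c, aR²c but no w with cR²w and cR²w.
(F3): fails — oR²r, oR²r but no w with rR²w and rR²w.
(F4): ✓.
(F5): fails — oR²o, oR²p but no w with oR²w and pR²w.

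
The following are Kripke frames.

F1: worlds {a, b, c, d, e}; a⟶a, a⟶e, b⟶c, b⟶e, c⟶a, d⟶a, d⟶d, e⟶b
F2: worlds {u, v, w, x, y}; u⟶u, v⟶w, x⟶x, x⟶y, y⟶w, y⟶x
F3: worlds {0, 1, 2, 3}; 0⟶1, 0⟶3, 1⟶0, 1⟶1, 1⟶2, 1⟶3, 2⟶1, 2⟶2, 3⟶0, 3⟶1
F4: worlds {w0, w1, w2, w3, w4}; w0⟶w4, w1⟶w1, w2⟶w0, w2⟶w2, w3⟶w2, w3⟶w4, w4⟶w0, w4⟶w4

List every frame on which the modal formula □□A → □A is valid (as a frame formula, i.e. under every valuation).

Frame correspondent (Sahlqvist): ∀x ∀y (Rxy → ∃z (Rxz ∧ Rzy)) — i.e. density.
F1: fails — Rbc but no z with Rbz and Rzc.
F2: fails — Rvw but no z with Rvz and Rzw.
F3: condition met.
F4: condition met.
Valid on: F3, F4.

F3, F4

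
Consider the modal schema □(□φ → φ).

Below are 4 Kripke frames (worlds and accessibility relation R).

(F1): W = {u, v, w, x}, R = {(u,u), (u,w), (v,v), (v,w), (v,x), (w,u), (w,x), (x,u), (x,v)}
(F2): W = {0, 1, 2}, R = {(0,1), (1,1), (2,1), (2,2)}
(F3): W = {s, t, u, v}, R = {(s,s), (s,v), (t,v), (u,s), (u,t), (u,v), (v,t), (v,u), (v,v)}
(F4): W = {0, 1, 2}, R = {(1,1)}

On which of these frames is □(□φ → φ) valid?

The schema corresponds to shift-reflexivity: ∀x ∀y (Rxy → Ryy).
(F1): fails — Ruw but not Rww.
(F2): ✓.
(F3): fails — Rut but not Rtt.
(F4): ✓.
Valid on: (F2), (F4).

(F2), (F4)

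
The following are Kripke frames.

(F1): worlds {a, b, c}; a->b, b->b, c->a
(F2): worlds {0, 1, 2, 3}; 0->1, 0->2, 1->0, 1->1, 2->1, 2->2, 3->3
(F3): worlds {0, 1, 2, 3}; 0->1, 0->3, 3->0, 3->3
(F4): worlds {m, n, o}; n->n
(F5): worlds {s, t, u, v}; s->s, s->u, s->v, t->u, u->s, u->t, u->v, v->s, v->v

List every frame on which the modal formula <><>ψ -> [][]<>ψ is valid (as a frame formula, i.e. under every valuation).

The schema corresponds to a generalized confluence (Geach) condition: forall x forall y forall z ((x R^2 y & x R^2 z) -> exists w (y = w & zRw)).
(F1): holds.
(F2): fails — 0R²0, 0R²0 but no w with 0=w and 0Rw.
(F3): fails — 0R²0, 0R²0 but no w with 0=w and 0Rw.
(F4): holds.
(F5): fails — sR²s, sR²t but no w with s=w and tRw.

(F1), (F4)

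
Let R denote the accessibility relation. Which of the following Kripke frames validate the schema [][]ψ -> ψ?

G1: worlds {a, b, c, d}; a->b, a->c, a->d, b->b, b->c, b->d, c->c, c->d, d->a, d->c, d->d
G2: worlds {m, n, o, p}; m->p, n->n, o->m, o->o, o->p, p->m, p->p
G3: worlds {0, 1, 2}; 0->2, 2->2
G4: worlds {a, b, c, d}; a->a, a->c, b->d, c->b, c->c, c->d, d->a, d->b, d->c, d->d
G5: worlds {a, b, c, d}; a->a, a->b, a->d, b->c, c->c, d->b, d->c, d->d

G1, G2, G4

Frame correspondent (Sahlqvist): forall x exists w (x R^2 w & x = w) — i.e. a generalized confluence (Geach) condition.
G1: satisfies the condition.
G2: satisfies the condition.
G3: fails — at 0 but no w with 0R²w and 0=w.
G4: satisfies the condition.
G5: fails — at b but no w with bR²w and b=w.
Valid on: G1, G2, G4.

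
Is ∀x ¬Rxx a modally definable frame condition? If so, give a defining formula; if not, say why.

Any modally definable frame class is closed under surjective bounded morphisms.
The 2-cycle (worlds a,b with a→b→a) is irreflexive, and the map sending every world to a single reflexive point • is a surjective bounded morphism (forth: every edge maps to (•,•); back: every world has a successor). So any modal formula valid on the 2-cycle is also valid on the reflexive point, which is not irreflexive.
So no modal formula (or set of formulas) defines exactly the irreflexive frames.

Not definable by any modal formula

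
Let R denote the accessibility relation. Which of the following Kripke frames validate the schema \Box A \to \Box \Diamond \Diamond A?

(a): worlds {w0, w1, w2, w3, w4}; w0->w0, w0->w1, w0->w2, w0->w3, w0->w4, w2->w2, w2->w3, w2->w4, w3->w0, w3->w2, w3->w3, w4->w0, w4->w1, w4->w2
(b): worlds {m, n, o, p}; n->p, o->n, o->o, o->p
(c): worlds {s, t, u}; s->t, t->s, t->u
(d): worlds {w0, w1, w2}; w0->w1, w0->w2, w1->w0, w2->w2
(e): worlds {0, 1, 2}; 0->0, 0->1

(d)

This is the axiom for a generalized confluence (Geach) condition; its first-order frame correspondent is \forall x \forall z (xRz \to \exists w (xRw \wedge z R^2 w)).
(a): fails — w0Rw1 but no w with w0Rw and w1R²w.
(b): fails — nRp but no w with nRw and pR²w.
(c): fails — tRu but no w with tRw and uR²w.
(d): holds.
(e): fails — 0R1 but no w with 0Rw and 1R²w.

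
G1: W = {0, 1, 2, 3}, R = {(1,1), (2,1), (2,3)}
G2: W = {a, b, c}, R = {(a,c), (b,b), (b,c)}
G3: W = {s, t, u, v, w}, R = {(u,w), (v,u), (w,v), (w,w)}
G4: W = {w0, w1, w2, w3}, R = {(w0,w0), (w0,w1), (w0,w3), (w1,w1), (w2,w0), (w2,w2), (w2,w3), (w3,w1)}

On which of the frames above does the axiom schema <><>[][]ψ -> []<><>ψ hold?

G3, G4

Frame correspondent (Sahlqvist): forall x forall y forall z ((x R^2 y & xRz) -> exists w (y R^2 w & z R^2 w)) — i.e. a generalized confluence (Geach) condition.
G1: fails — 2R²1, 2R3 but no w with 1R²w and 3R²w.
G2: fails — bR²b, bRc but no w with bR²w and cR²w.
G3: holds.
G4: holds.
Valid on: G3, G4.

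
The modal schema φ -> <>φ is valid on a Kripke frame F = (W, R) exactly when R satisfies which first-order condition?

Equivalently (dual form): □φ → φ.
Suppose □φ→φ is valid. At any x set V(φ)={w : Rxw}. Then □φ holds at x, so φ holds at x, i.e. Rxx.

Reflexivity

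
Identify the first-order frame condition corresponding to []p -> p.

reflexivity: forall x Rxx

This is the T axiom.
Its frame correspondent is reflexivity — forall x Rxx.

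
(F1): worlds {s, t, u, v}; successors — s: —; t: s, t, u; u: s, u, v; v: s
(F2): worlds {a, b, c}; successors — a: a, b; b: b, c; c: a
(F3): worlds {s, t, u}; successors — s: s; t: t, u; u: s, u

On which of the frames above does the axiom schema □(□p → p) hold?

(F3)

Frame correspondent (Sahlqvist): ∀x ∀y (Rxy → Ryy) — i.e. shift-reflexivity.
(F1): fails — Ruv but not Rvv.
(F2): fails — Rbc but not Rcc.
(F3): condition met.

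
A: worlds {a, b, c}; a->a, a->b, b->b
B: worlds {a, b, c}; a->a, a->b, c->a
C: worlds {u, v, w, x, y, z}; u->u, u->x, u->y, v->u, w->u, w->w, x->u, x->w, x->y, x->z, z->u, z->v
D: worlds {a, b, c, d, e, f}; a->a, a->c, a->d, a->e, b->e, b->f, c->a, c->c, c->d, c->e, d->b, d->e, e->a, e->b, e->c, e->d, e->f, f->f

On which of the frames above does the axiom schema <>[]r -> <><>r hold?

A, D

The schema corresponds to a generalized confluence (Geach) condition: forall x forall y (xRy -> exists w (yRw & x R^2 w)).
A: ✓.
B: fails — aRb but no w with bRw and aR²w.
C: fails — uRy but no t with yRt and uR²t.
D: ✓.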